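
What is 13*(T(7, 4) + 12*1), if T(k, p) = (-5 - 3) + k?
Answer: 143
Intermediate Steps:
T(k, p) = -8 + k
13*(T(7, 4) + 12*1) = 13*((-8 + 7) + 12*1) = 13*(-1 + 12) = 13*11 = 143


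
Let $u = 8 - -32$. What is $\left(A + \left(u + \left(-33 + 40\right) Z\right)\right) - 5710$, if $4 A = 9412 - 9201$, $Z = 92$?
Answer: $- \frac{19893}{4} \approx -4973.3$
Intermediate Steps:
$u = 40$ ($u = 8 + 32 = 40$)
$A = \frac{211}{4}$ ($A = \frac{9412 - 9201}{4} = \frac{1}{4} \cdot 211 = \frac{211}{4} \approx 52.75$)
$\left(A + \left(u + \left(-33 + 40\right) Z\right)\right) - 5710 = \left(\frac{211}{4} + \left(40 + \left(-33 + 40\right) 92\right)\right) - 5710 = \left(\frac{211}{4} + \left(40 + 7 \cdot 92\right)\right) - 5710 = \left(\frac{211}{4} + \left(40 + 644\right)\right) - 5710 = \left(\frac{211}{4} + 684\right) - 5710 = \frac{2947}{4} - 5710 = - \frac{19893}{4}$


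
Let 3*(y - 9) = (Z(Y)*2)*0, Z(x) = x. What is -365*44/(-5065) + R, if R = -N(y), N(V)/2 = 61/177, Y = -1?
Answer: 444938/179301 ≈ 2.4815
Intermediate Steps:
y = 9 (y = 9 + (-1*2*0)/3 = 9 + (-2*0)/3 = 9 + (⅓)*0 = 9 + 0 = 9)
N(V) = 122/177 (N(V) = 2*(61/177) = 122/177)
R = -122/177 (R = -1*122/177 = -122/177 ≈ -0.68927)
-365*44/(-5065) + R = -365*44/(-5065) - 122/177 = -16060*(-1/5065) - 122/177 = 3212/1013 - 122/177 = 444938/179301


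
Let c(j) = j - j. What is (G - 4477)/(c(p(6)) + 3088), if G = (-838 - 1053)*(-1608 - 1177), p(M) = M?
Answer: 2630979/1544 ≈ 1704.0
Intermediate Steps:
c(j) = 0
G = 5266435 (G = -1891*(-2785) = 5266435)
(G - 4477)/(c(p(6)) + 3088) = (5266435 - 4477)/(0 + 3088) = 5261958/3088 = 5261958*(1/3088) = 2630979/1544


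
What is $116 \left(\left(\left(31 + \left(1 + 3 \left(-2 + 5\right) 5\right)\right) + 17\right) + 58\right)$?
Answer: $17632$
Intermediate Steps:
$116 \left(\left(\left(31 + \left(1 + 3 \left(-2 + 5\right) 5\right)\right) + 17\right) + 58\right) = 116 \left(\left(\left(31 + \left(1 + 3 \cdot 3 \cdot 5\right)\right) + 17\right) + 58\right) = 116 \left(\left(\left(31 + \left(1 + 3 \cdot 15\right)\right) + 17\right) + 58\right) = 116 \left(\left(\left(31 + \left(1 + 45\right)\right) + 17\right) + 58\right) = 116 \left(\left(\left(31 + 46\right) + 17\right) + 58\right) = 116 \left(\left(77 + 17\right) + 58\right) = 116 \left(94 + 58\right) = 116 \cdot 152 = 17632$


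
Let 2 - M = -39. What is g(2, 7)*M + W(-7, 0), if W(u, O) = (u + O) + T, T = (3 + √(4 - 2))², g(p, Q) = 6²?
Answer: 1480 + 6*√2 ≈ 1488.5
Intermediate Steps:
g(p, Q) = 36
T = (3 + √2)² ≈ 19.485
W(u, O) = O + u + (3 + √2)² (W(u, O) = (u + O) + (3 + √2)² = (O + u) + (3 + √2)² = O + u + (3 + √2)²)
M = 41 (M = 2 - 1*(-39) = 2 + 39 = 41)
g(2, 7)*M + W(-7, 0) = 36*41 + (0 - 7 + (3 + √2)²) = 1476 + (-7 + (3 + √2)²) = 1469 + (3 + √2)²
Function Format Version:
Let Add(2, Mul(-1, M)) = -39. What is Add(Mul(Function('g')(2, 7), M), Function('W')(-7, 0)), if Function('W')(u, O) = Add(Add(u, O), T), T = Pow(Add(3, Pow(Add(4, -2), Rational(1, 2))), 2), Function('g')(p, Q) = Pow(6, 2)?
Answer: Add(1480, Mul(6, Pow(2, Rational(1, 2)))) ≈ 1488.5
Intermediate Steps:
Function('g')(p, Q) = 36
T = Pow(Add(3, Pow(2, Rational(1, 2))), 2) ≈ 19.485
Function('W')(u, O) = Add(O, u, Pow(Add(3, Pow(2, Rational(1, 2))), 2)) (Function('W')(u, O) = Add(Add(u, O), Pow(Add(3, Pow(2, Rational(1, 2))), 2)) = Add(Add(O, u), Pow(Add(3, Pow(2, Rational(1, 2))), 2)) = Add(O, u, Pow(Add(3, Pow(2, Rational(1, 2))), 2)))
M = 41 (M = Add(2, Mul(-1, -39)) = Add(2, 39) = 41)
Add(Mul(Function('g')(2, 7), M), Function('W')(-7, 0)) = Add(Mul(36, 41), Add(0, -7, Pow(Add(3, Pow(2, Rational(1, 2))), 2))) = Add(1476, Add(-7, Pow(Add(3, Pow(2, Rational(1, 2))), 2))) = Add(1469, Pow(Add(3, Pow(2, Rational(1, 2))), 2))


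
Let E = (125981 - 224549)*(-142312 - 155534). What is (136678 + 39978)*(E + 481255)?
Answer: 5186366796961648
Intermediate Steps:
E = 29358084528 (E = -98568*(-297846) = 29358084528)
(136678 + 39978)*(E + 481255) = (136678 + 39978)*(29358084528 + 481255) = 176656*29358565783 = 5186366796961648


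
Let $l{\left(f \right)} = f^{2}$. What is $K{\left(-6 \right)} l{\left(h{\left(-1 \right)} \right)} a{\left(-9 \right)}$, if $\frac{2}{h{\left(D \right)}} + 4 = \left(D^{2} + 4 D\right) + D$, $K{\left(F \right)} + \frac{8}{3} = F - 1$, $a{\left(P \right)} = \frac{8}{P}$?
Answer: $\frac{29}{54} \approx 0.53704$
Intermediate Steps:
$K{\left(F \right)} = - \frac{11}{3} + F$ ($K{\left(F \right)} = - \frac{8}{3} + \left(F - 1\right) = - \frac{8}{3} + \left(-1 + F\right) = - \frac{11}{3} + F$)
$h{\left(D \right)} = \frac{2}{-4 + D^{2} + 5 D}$ ($h{\left(D \right)} = \frac{2}{-4 + \left(\left(D^{2} + 4 D\right) + D\right)} = \frac{2}{-4 + \left(D^{2} + 5 D\right)} = \frac{2}{-4 + D^{2} + 5 D}$)
$K{\left(-6 \right)} l{\left(h{\left(-1 \right)} \right)} a{\left(-9 \right)} = \left(- \frac{11}{3} - 6\right) \left(\frac{2}{-4 + \left(-1\right)^{2} + 5 \left(-1\right)}\right)^{2} \frac{8}{-9} = - \frac{29 \left(\frac{2}{-4 + 1 - 5}\right)^{2}}{3} \cdot 8 \left(- \frac{1}{9}\right) = - \frac{29 \left(\frac{2}{-8}\right)^{2}}{3} \left(- \frac{8}{9}\right) = - \frac{29 \left(2 \left(- \frac{1}{8}\right)\right)^{2}}{3} \left(- \frac{8}{9}\right) = - \frac{29 \left(- \frac{1}{4}\right)^{2}}{3} \left(- \frac{8}{9}\right) = \left(- \frac{29}{3}\right) \frac{1}{16} \left(- \frac{8}{9}\right) = \left(- \frac{29}{48}\right) \left(- \frac{8}{9}\right) = \frac{29}{54}$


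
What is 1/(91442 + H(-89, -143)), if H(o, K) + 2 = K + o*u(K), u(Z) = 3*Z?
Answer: 1/129478 ≈ 7.7233e-6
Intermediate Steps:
H(o, K) = -2 + K + 3*K*o (H(o, K) = -2 + (K + o*(3*K)) = -2 + (K + 3*K*o) = -2 + K + 3*K*o)
1/(91442 + H(-89, -143)) = 1/(91442 + (-2 - 143 + 3*(-143)*(-89))) = 1/(91442 + (-2 - 143 + 38181)) = 1/(91442 + 38036) = 1/129478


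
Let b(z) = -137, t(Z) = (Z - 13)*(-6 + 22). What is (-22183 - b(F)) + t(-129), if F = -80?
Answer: -24318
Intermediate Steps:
t(Z) = -208 + 16*Z (t(Z) = (-13 + Z)*16 = -208 + 16*Z)
(-22183 - b(F)) + t(-129) = (-22183 - 1*(-137)) + (-208 + 16*(-129)) = (-22183 + 137) + (-208 - 2064) = -22046 - 2272 = -24318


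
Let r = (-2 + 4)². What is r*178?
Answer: 712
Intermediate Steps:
r = 4 (r = 2² = 4)
r*178 = 4*178 = 712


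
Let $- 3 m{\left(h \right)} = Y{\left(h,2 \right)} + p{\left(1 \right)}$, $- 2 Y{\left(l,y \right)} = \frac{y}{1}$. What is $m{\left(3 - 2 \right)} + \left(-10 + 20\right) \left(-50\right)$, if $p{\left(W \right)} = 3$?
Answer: $- \frac{1502}{3} \approx -500.67$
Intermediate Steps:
$Y{\left(l,y \right)} = - \frac{y}{2}$ ($Y{\left(l,y \right)} = - \frac{y 1^{-1}}{2} = - \frac{y 1}{2} = - \frac{y}{2}$)
$m{\left(h \right)} = - \frac{2}{3}$ ($m{\left(h \right)} = - \frac{\left(- \frac{1}{2}\right) 2 + 3}{3} = - \frac{-1 + 3}{3} = \left(- \frac{1}{3}\right) 2 = - \frac{2}{3}$)
$m{\left(3 - 2 \right)} + \left(-10 + 20\right) \left(-50\right) = - \frac{2}{3} + \left(-10 + 20\right) \left(-50\right) = - \frac{2}{3} + 10 \left(-50\right) = - \frac{2}{3} - 500 = - \frac{1502}{3}$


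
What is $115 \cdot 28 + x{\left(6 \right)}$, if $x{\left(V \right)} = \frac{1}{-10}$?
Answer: $\frac{32199}{10} \approx 3219.9$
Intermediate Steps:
$x{\left(V \right)} = - \frac{1}{10}$
$115 \cdot 28 + x{\left(6 \right)} = 115 \cdot 28 - \frac{1}{10} = 3220 - \frac{1}{10} = \frac{32199}{10}$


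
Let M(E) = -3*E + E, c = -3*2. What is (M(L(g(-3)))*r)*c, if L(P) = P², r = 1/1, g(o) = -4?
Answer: 192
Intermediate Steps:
r = 1
c = -6
M(E) = -2*E
(M(L(g(-3)))*r)*c = (-2*(-4)²*1)*(-6) = (-2*16*1)*(-6) = -32*1*(-6) = -32*(-6) = 192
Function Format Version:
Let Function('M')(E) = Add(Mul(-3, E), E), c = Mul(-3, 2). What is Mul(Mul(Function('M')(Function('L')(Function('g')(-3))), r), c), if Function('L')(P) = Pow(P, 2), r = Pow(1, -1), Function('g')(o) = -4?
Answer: 192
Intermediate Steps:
r = 1
c = -6
Function('M')(E) = Mul(-2, E)
Mul(Mul(Function('M')(Function('L')(Function('g')(-3))), r), c) = Mul(Mul(Mul(-2, Pow(-4, 2)), 1), -6) = Mul(Mul(Mul(-2, 16), 1), -6) = Mul(Mul(-32, 1), -6) = Mul(-32, -6) = 192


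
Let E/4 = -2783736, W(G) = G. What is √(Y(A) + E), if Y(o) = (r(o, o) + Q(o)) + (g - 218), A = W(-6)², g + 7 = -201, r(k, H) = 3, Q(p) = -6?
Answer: I*√11135373 ≈ 3337.0*I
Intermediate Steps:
g = -208 (g = -7 - 201 = -208)
A = 36 (A = (-6)² = 36)
Y(o) = -429 (Y(o) = (3 - 6) + (-208 - 218) = -3 - 426 = -429)
E = -11134944 (E = 4*(-2783736) = -11134944)
√(Y(A) + E) = √(-429 - 11134944) = √(-11135373) = I*√11135373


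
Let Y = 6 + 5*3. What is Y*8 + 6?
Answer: 174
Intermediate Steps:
Y = 21 (Y = 6 + 15 = 21)
Y*8 + 6 = 21*8 + 6 = 168 + 6 = 174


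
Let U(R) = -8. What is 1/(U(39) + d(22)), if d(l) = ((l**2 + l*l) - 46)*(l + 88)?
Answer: 1/101412 ≈ 9.8608e-6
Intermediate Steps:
d(l) = (-46 + 2*l**2)*(88 + l) (d(l) = ((l**2 + l**2) - 46)*(88 + l) = (2*l**2 - 46)*(88 + l) = (-46 + 2*l**2)*(88 + l))
1/(U(39) + d(22)) = 1/(-8 + (-4048 - 46*22 + 2*22**3 + 176*22**2)) = 1/(-8 + (-4048 - 1012 + 2*10648 + 176*484)) = 1/(-8 + (-4048 - 1012 + 21296 + 85184)) = 1/(-8 + 101420) = 1/101412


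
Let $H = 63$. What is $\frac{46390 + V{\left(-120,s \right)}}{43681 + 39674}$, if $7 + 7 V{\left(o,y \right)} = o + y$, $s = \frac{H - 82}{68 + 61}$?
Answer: $\frac{41873768}{75269565} \approx 0.55632$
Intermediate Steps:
$s = - \frac{19}{129}$ ($s = \frac{63 - 82}{68 + 61} = - \frac{19}{129} \approx -0.14729$)
$V{\left(o,y \right)} = -1 + \frac{o}{7} + \frac{y}{7}$ ($V{\left(o,y \right)} = -1 + \frac{o + y}{7} = -1 + \left(\frac{o}{7} + \frac{y}{7}\right) = -1 + \frac{o}{7} + \frac{y}{7}$)
$\frac{46390 + V{\left(-120,s \right)}}{43681 + 39674} = \frac{46390 + \left(-1 + \frac{1}{7} \left(-120\right) + \frac{1}{7} \left(- \frac{19}{129}\right)\right)}{43681 + 39674} = \frac{46390 - \frac{16402}{903}}{83355} = \left(46390 - \frac{16402}{903}\right) \frac{1}{83355} = \frac{41873768}{903} \cdot \frac{1}{83355} = \frac{41873768}{75269565}$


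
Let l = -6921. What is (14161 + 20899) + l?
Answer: 28139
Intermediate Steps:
(14161 + 20899) + l = (14161 + 20899) - 6921 = 35060 - 6921 = 28139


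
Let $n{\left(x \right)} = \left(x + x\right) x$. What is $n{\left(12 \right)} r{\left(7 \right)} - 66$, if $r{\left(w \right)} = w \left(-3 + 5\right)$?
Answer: $3966$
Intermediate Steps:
$n{\left(x \right)} = 2 x^{2}$ ($n{\left(x \right)} = 2 x x = 2 x^{2}$)
$r{\left(w \right)} = 2 w$ ($r{\left(w \right)} = w 2 = 2 w$)
$n{\left(12 \right)} r{\left(7 \right)} - 66 = 2 \cdot 12^{2} \cdot 2 \cdot 7 - 66 = 2 \cdot 144 \cdot 14 - 66 = 288 \cdot 14 - 66 = 4032 - 66 = 3966$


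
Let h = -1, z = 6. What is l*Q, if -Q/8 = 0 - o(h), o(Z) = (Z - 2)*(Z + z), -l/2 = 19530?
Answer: 4687200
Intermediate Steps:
l = -39060 (l = -2*19530 = -39060)
o(Z) = (-2 + Z)*(6 + Z) (o(Z) = (Z - 2)*(Z + 6) = (-2 + Z)*(6 + Z))
Q = -120 (Q = -8*(0 - (-12 + (-1)² + 4*(-1))) = -8*(0 - (-12 + 1 - 4)) = -8*(0 - 1*(-15)) = -8*(0 + 15) = -8*15 = -120)
l*Q = -39060*(-120) = 4687200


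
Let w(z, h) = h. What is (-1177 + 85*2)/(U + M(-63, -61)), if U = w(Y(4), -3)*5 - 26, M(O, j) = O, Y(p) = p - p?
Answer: 1007/104 ≈ 9.6827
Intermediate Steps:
Y(p) = 0
U = -41 (U = -3*5 - 26 = -15 - 26 = -41)
(-1177 + 85*2)/(U + M(-63, -61)) = (-1177 + 85*2)/(-41 - 63) = (-1177 + 170)/(-104) = -1007*(-1/104) = 1007/104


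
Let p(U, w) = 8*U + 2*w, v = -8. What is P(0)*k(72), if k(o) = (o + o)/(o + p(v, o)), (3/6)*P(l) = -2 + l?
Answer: -72/19 ≈ -3.7895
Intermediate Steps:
P(l) = -4 + 2*l (P(l) = 2*(-2 + l) = -4 + 2*l)
p(U, w) = 2*w + 8*U
k(o) = 2*o/(-64 + 3*o) (k(o) = (o + o)/(o + (2*o + 8*(-8))) = (2*o)/(o + (2*o - 64)) = (2*o)/(o + (-64 + 2*o)) = (2*o)/(-64 + 3*o) = 2*o/(-64 + 3*o))
P(0)*k(72) = (-4 + 2*0)*(2*72/(-64 + 3*72)) = (-4 + 0)*(2*72/(-64 + 216)) = -8*72/152 = -4*18/19 = -72/19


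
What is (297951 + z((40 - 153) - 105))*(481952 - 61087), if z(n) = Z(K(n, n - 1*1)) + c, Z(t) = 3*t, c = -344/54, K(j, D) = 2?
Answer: 3385718776955/27 ≈ 1.2540e+11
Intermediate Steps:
c = -172/27 (c = -344*1/54 = -172/27 ≈ -6.3704)
z(n) = -10/27 (z(n) = 3*2 - 172/27 = 6 - 172/27 = -10/27)
(297951 + z((40 - 153) - 105))*(481952 - 61087) = (297951 - 10/27)*(481952 - 61087) = (8044667/27)*420865 = 3385718776955/27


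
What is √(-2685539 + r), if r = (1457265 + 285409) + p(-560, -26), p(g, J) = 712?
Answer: I*√942153 ≈ 970.65*I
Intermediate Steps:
r = 1743386 (r = (1457265 + 285409) + 712 = 1742674 + 712 = 1743386)
√(-2685539 + r) = √(-2685539 + 1743386) = √(-942153) = I*√942153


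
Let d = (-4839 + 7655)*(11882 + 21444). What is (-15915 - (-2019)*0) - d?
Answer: -93861931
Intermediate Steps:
d = 93846016 (d = 2816*33326 = 93846016)
(-15915 - (-2019)*0) - d = (-15915 - (-2019)*0) - 1*93846016 = (-15915 - 1*0) - 93846016 = (-15915 + 0) - 93846016 = -15915 - 93846016 = -93861931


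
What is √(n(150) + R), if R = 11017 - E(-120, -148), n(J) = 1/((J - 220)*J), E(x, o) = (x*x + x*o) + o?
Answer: I*√23146987605/1050 ≈ 144.9*I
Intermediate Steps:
E(x, o) = o + x² + o*x (E(x, o) = (x² + o*x) + o = o + x² + o*x)
n(J) = 1/(J*(-220 + J)) (n(J) = 1/((-220 + J)*J) = 1/(J*(-220 + J)))
R = -20995 (R = 11017 - (-148 + (-120)² - 148*(-120)) = 11017 - (-148 + 14400 + 17760) = 11017 - 1*32012 = 11017 - 32012 = -20995)
√(n(150) + R) = √(1/(150*(-220 + 150)) - 20995) = √((1/150)/(-70) - 20995) = √((1/150)*(-1/70) - 20995) = √(-1/10500 - 20995) = √(-220447501/10500) = I*√23146987605/1050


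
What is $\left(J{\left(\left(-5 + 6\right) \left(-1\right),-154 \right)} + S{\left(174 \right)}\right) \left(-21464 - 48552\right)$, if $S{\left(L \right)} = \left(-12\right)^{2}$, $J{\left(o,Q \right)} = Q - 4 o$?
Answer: $420096$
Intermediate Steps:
$S{\left(L \right)} = 144$
$\left(J{\left(\left(-5 + 6\right) \left(-1\right),-154 \right)} + S{\left(174 \right)}\right) \left(-21464 - 48552\right) = \left(\left(-154 - 4 \left(-5 + 6\right) \left(-1\right)\right) + 144\right) \left(-21464 - 48552\right) = \left(\left(-154 - 4 \cdot 1 \left(-1\right)\right) + 144\right) \left(-70016\right) = \left(\left(-154 - -4\right) + 144\right) \left(-70016\right) = \left(\left(-154 + 4\right) + 144\right) \left(-70016\right) = \left(-150 + 144\right) \left(-70016\right) = \left(-6\right) \left(-70016\right) = 420096$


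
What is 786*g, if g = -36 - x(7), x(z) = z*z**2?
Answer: -297894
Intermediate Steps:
x(z) = z**3
g = -379 (g = -36 - 1*7**3 = -36 - 1*343 = -36 - 343 = -379)
786*g = 786*(-379) = -297894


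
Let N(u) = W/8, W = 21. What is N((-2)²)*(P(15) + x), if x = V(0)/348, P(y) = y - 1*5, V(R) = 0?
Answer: 105/4 ≈ 26.250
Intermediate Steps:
P(y) = -5 + y (P(y) = y - 5 = -5 + y)
x = 0 (x = 0/348 = 0*(1/348) = 0)
N(u) = 21/8
N((-2)²)*(P(15) + x) = 21*((-5 + 15) + 0)/8 = 21*(10 + 0)/8 = (21/8)*10 = 105/4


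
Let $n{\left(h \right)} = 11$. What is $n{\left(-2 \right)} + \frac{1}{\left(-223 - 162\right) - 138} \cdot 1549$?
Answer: $\frac{4204}{523} \approx 8.0382$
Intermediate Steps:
$n{\left(-2 \right)} + \frac{1}{\left(-223 - 162\right) - 138} \cdot 1549 = 11 + \frac{1}{\left(-223 - 162\right) - 138} \cdot 1549 = 11 + \frac{1}{-385 - 138} \cdot 1549 = 11 + \frac{1}{-523} \cdot 1549 = 11 - \frac{1549}{523} = \frac{4204}{523}$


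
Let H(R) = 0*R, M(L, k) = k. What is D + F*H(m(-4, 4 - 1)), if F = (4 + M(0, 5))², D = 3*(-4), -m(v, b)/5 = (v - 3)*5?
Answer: -12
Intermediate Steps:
m(v, b) = 75 - 25*v (m(v, b) = -5*(v - 3)*5 = -5*(-3 + v)*5 = -5*(-15 + 5*v) = 75 - 25*v)
D = -12
H(R) = 0
F = 81 (F = (4 + 5)² = 9² = 81)
D + F*H(m(-4, 4 - 1)) = -12 + 81*0 = -12 + 0 = -12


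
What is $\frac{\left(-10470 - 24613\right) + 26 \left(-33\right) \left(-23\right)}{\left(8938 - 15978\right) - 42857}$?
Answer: $\frac{15349}{49897} \approx 0.30761$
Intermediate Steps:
$\frac{\left(-10470 - 24613\right) + 26 \left(-33\right) \left(-23\right)}{\left(8938 - 15978\right) - 42857} = \frac{\left(-10470 - 24613\right) - -19734}{\left(8938 - 15978\right) - 42857} = \frac{-35083 + 19734}{-7040 - 42857} = - \frac{15349}{-49897} = \left(-15349\right) \left(- \frac{1}{49897}\right) = \frac{15349}{49897}$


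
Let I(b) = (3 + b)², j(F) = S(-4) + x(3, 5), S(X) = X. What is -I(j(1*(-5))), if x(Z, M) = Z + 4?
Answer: -36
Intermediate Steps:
x(Z, M) = 4 + Z
j(F) = 3 (j(F) = -4 + (4 + 3) = -4 + 7 = 3)
-I(j(1*(-5))) = -(3 + 3)² = -1*6² = -1*36 = -36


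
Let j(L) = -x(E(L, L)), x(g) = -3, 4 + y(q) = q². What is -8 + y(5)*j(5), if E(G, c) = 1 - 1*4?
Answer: 55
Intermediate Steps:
y(q) = -4 + q²
E(G, c) = -3 (E(G, c) = 1 - 4 = -3)
j(L) = 3 (j(L) = -1*(-3) = 3)
-8 + y(5)*j(5) = -8 + (-4 + 5²)*3 = -8 + (-4 + 25)*3 = -8 + 21*3 = -8 + 63 = 55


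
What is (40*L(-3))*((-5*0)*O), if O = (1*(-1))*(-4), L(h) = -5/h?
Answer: 0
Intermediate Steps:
O = 4 (O = -1*(-4) = 4)
(40*L(-3))*((-5*0)*O) = (40*(-5/(-3)))*(-5*0*4) = (40*(-5*(-1/3)))*(0*4) = (40*(5/3))*0 = (200/3)*0 = 0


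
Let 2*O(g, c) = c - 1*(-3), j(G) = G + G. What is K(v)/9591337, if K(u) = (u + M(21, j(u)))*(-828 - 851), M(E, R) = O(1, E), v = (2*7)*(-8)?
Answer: 167900/9591337 ≈ 0.017505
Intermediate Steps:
v = -112 (v = 14*(-8) = -112)
j(G) = 2*G
O(g, c) = 3/2 + c/2 (O(g, c) = (c - 1*(-3))/2 = (c + 3)/2 = (3 + c)/2 = 3/2 + c/2)
M(E, R) = 3/2 + E/2
K(u) = -20148 - 1679*u (K(u) = (u + (3/2 + (½)*21))*(-828 - 851) = (u + (3/2 + 21/2))*(-1679) = (u + 12)*(-1679) = (12 + u)*(-1679) = -20148 - 1679*u)
K(v)/9591337 = (-20148 - 1679*(-112))/9591337 = (-20148 + 188048)*(1/9591337) = 167900*(1/9591337) = 167900/9591337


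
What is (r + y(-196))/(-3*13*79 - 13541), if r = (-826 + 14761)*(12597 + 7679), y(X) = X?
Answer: -141272932/8311 ≈ -16998.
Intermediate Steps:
r = 282546060 (r = 13935*20276 = 282546060)
(r + y(-196))/(-3*13*79 - 13541) = (282546060 - 196)/(-3*13*79 - 13541) = 282545864/(-39*79 - 13541) = 282545864/(-3081 - 13541) = 282545864/(-16622) = 282545864*(-1/16622) = -141272932/8311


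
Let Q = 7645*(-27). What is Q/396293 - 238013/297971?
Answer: -155828569774/118083821503 ≈ -1.3196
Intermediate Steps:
Q = -206415
Q/396293 - 238013/297971 = -206415/396293 - 238013/297971 = -155828569774/118083821503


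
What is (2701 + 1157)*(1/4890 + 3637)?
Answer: 11435710633/815 ≈ 1.4032e+7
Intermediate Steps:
(2701 + 1157)*(1/4890 + 3637) = 3858*(1/4890 + 3637) = 3858*(17784931/4890) = 11435710633/815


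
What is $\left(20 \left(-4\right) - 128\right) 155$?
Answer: $-32240$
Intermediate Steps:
$\left(20 \left(-4\right) - 128\right) 155 = \left(-80 - 128\right) 155 = \left(-208\right) 155 = -32240$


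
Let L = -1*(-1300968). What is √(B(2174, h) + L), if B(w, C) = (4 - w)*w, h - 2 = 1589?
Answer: 2*I*√854153 ≈ 1848.4*I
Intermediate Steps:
h = 1591 (h = 2 + 1589 = 1591)
L = 1300968
B(w, C) = w*(4 - w)
√(B(2174, h) + L) = √(2174*(4 - 1*2174) + 1300968) = √(2174*(4 - 2174) + 1300968) = √(2174*(-2170) + 1300968) = √(-4717580 + 1300968) = √(-3416612) = 2*I*√854153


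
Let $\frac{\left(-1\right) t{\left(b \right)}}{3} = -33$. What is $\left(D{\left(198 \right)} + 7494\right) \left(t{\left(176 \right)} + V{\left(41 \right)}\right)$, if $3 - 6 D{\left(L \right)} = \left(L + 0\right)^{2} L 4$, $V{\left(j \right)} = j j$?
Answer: $-9198031630$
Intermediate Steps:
$t{\left(b \right)} = 99$ ($t{\left(b \right)} = \left(-3\right) \left(-33\right) = 99$)
$V{\left(j \right)} = j^{2}$
$D{\left(L \right)} = \frac{1}{2} - \frac{2 L^{3}}{3}$ ($D{\left(L \right)} = \frac{1}{2} - \frac{\left(L + 0\right)^{2} L 4}{6} = \frac{1}{2} - \frac{L^{2} L 4}{6} = \frac{1}{2} - \frac{L^{3} \cdot 4}{6} = \frac{1}{2} - \frac{4 L^{3}}{6} = \frac{1}{2} - \frac{2 L^{3}}{3}$)
$\left(D{\left(198 \right)} + 7494\right) \left(t{\left(176 \right)} + V{\left(41 \right)}\right) = \left(\left(\frac{1}{2} - \frac{2 \cdot 198^{3}}{3}\right) + 7494\right) \left(99 + 41^{2}\right) = \left(\left(\frac{1}{2} - 5174928\right) + 7494\right) \left(99 + 1681\right) = \left(\left(\frac{1}{2} - 5174928\right) + 7494\right) 1780 = \left(- \frac{10349855}{2} + 7494\right) 1780 = \left(- \frac{10334867}{2}\right) 1780 = -9198031630$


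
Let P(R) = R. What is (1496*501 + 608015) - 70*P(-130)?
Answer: 1366611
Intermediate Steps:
(1496*501 + 608015) - 70*P(-130) = (1496*501 + 608015) - 70*(-130) = (749496 + 608015) + 9100 = 1357511 + 9100 = 1366611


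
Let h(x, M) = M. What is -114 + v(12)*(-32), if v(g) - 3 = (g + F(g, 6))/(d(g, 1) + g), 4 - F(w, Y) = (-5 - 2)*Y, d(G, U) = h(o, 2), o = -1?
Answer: -2398/7 ≈ -342.57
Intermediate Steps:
d(G, U) = 2
F(w, Y) = 4 + 7*Y (F(w, Y) = 4 - (-5 - 2)*Y = 4 - (-7)*Y = 4 + 7*Y)
v(g) = 3 + (46 + g)/(2 + g) (v(g) = 3 + (g + (4 + 7*6))/(2 + g) = 3 + (g + (4 + 42))/(2 + g) = 3 + (g + 46)/(2 + g) = 3 + (46 + g)/(2 + g))
-114 + v(12)*(-32) = -114 + (4*(13 + 12)/(2 + 12))*(-32) = -114 + (4*25/14)*(-32) = -114 + (4*(1/14)*25)*(-32) = -114 + (50/7)*(-32) = -114 - 1600/7 = -2398/7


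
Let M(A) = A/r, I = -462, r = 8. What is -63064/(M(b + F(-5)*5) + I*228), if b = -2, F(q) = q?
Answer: 504512/842715 ≈ 0.59867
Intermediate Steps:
M(A) = A/8
-63064/(M(b + F(-5)*5) + I*228) = -63064/((-2 - 5*5)/8 - 462*228) = -63064/((-2 - 25)/8 - 105336) = -63064/((1/8)*(-27) - 105336) = -63064/(-27/8 - 105336) = -63064/(-842715/8) = -63064*(-8/842715) = 504512/842715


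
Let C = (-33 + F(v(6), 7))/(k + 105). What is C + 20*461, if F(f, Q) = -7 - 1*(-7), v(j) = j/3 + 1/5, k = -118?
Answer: 119893/13 ≈ 9222.5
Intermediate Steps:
v(j) = ⅕ + j/3 (v(j) = j*(⅓) + 1*(⅕) = j/3 + ⅕ = ⅕ + j/3)
F(f, Q) = 0 (F(f, Q) = -7 + 7 = 0)
C = 33/13 (C = (-33 + 0)/(-118 + 105) = -33/(-13) = -33*(-1/13) = 33/13 ≈ 2.5385)
C + 20*461 = 33/13 + 20*461 = 33/13 + 9220 = 119893/13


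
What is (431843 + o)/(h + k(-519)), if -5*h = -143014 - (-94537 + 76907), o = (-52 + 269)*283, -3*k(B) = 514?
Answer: 3699405/186791 ≈ 19.805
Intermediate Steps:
k(B) = -514/3 (k(B) = -⅓*514 = -514/3)
o = 61411 (o = 217*283 = 61411)
h = 125384/5 (h = -(-143014 - (-94537 + 76907))/5 = -(-143014 - 1*(-17630))/5 = -(-143014 + 17630)/5 = -⅕*(-125384) = 125384/5 ≈ 25077.)
(431843 + o)/(h + k(-519)) = (431843 + 61411)/(125384/5 - 514/3) = 493254/(373582/15) = 493254*(15/373582) = 3699405/186791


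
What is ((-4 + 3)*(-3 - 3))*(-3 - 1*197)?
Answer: -1200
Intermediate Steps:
((-4 + 3)*(-3 - 3))*(-3 - 1*197) = (-1*(-6))*(-3 - 197) = 6*(-200) = -1200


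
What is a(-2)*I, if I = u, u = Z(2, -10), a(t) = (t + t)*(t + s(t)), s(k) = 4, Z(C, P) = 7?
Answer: -56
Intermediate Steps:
a(t) = 2*t*(4 + t) (a(t) = (t + t)*(t + 4) = (2*t)*(4 + t) = 2*t*(4 + t))
u = 7
I = 7
a(-2)*I = (2*(-2)*(4 - 2))*7 = (2*(-2)*2)*7 = -8*7 = -56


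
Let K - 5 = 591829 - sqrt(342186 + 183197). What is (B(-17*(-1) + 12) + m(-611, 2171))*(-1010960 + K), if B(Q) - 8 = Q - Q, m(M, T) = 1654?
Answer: -696587412 - 1662*sqrt(525383) ≈ -6.9779e+8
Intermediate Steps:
B(Q) = 8 (B(Q) = 8 + (Q - Q) = 8 + 0 = 8)
K = 591834 - sqrt(525383) (K = 5 + (591829 - sqrt(342186 + 183197)) = 5 + (591829 - sqrt(525383)) = 591834 - sqrt(525383) ≈ 5.9111e+5)
(B(-17*(-1) + 12) + m(-611, 2171))*(-1010960 + K) = (8 + 1654)*(-1010960 + (591834 - sqrt(525383))) = 1662*(-419126 - sqrt(525383)) = -696587412 - 1662*sqrt(525383)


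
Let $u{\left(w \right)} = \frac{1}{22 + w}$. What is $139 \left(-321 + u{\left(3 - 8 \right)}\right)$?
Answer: $- \frac{758384}{17} \approx -44611.0$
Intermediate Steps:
$139 \left(-321 + u{\left(3 - 8 \right)}\right) = 139 \left(-321 + \frac{1}{22 + \left(3 - 8\right)}\right) = 139 \left(-321 + \frac{1}{22 - 5}\right) = 139 \left(-321 + \frac{1}{17}\right) = 139 \left(- \frac{5456}{17}\right) = - \frac{758384}{17}$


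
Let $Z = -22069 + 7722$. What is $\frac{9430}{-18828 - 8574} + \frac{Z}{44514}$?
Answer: $- \frac{135483919}{203295438} \approx -0.66644$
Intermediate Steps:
$Z = -14347$
$\frac{9430}{-18828 - 8574} + \frac{Z}{44514} = \frac{9430}{-18828 - 8574} - \frac{14347}{44514} = \frac{9430}{-27402} - \frac{14347}{44514} = 9430 \left(- \frac{1}{27402}\right) - \frac{14347}{44514} = - \frac{4715}{13701} - \frac{14347}{44514} = - \frac{135483919}{203295438}$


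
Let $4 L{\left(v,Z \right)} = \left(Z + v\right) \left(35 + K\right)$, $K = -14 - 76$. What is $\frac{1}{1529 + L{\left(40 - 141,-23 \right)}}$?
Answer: $\frac{1}{3234} \approx 0.00030921$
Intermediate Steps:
$K = -90$
$L{\left(v,Z \right)} = - \frac{55 Z}{4} - \frac{55 v}{4}$ ($L{\left(v,Z \right)} = \frac{\left(Z + v\right) \left(35 - 90\right)}{4} = \frac{\left(Z + v\right) \left(-55\right)}{4} = \frac{- 55 Z - 55 v}{4} = - \frac{55 Z}{4} - \frac{55 v}{4}$)
$\frac{1}{1529 + L{\left(40 - 141,-23 \right)}} = \frac{1}{1529 - \left(- \frac{1265}{4} + \frac{55 \left(40 - 141\right)}{4}\right)} = \frac{1}{1529 + \left(\frac{1265}{4} - - \frac{5555}{4}\right)} = \frac{1}{1529 + \left(\frac{1265}{4} + \frac{5555}{4}\right)} = \frac{1}{1529 + 1705} = \frac{1}{3234}$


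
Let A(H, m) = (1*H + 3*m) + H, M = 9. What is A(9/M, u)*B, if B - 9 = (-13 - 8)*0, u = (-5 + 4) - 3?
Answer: -90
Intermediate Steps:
u = -4 (u = -1 - 3 = -4)
B = 9 (B = 9 + (-13 - 8)*0 = 9 - 21*0 = 9 + 0 = 9)
A(H, m) = 2*H + 3*m (A(H, m) = (H + 3*m) + H = 2*H + 3*m)
A(9/M, u)*B = (2*(9/9) + 3*(-4))*9 = (2*(9*(1/9)) - 12)*9 = (2*1 - 12)*9 = (2 - 12)*9 = -10*9 = -90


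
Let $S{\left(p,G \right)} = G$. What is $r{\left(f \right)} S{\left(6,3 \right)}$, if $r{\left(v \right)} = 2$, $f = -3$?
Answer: $6$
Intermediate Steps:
$r{\left(f \right)} S{\left(6,3 \right)} = 2 \cdot 3 = 6$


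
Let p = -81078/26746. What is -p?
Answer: 40539/13373 ≈ 3.0314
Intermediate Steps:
p = -40539/13373 (p = -81078*1/26746 = -40539/13373 ≈ -3.0314)
-p = -1*(-40539/13373) = 40539/13373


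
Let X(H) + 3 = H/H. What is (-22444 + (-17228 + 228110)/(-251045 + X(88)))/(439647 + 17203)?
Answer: -112694195/2293816439 ≈ -0.049130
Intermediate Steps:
X(H) = -2 (X(H) = -3 + H/H = -3 + 1 = -2)
(-22444 + (-17228 + 228110)/(-251045 + X(88)))/(439647 + 17203) = (-22444 + (-17228 + 228110)/(-251045 - 2))/(439647 + 17203) = (-22444 + 210882/(-251047))/456850 = (-22444 + 210882*(-1/251047))*(1/456850) = (-22444 - 210882/251047)*(1/456850) = -5634709750/251047*1/456850 = -112694195/2293816439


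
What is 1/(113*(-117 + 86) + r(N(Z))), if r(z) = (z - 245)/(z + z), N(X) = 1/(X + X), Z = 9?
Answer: -2/11415 ≈ -0.00017521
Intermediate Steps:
N(X) = 1/(2*X)
r(z) = (-245 + z)/(2*z) (r(z) = (-245 + z)/((2*z)) = (-245 + z)*(1/(2*z)) = (-245 + z)/(2*z))
1/(113*(-117 + 86) + r(N(Z))) = 1/(113*(-117 + 86) + (-245 + (1/2)/9)/(2*(((1/2)/9)))) = 1/(113*(-31) + (-245 + (1/2)*(1/9))/(2*(((1/2)*(1/9))))) = 1/(-3503 + (-245 + 1/18)/(2*(1/18))) = 1/(-3503 + (1/2)*18*(-4409/18)) = 1/(-3503 - 4409/2) = 1/(-11415/2) = -2/11415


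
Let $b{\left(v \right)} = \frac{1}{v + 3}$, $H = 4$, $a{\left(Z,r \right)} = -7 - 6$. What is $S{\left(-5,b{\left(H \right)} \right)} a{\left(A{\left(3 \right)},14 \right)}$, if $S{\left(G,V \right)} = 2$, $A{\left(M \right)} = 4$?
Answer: $-26$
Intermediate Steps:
$a{\left(Z,r \right)} = -13$ ($a{\left(Z,r \right)} = -7 - 6 = -13$)
$b{\left(v \right)} = \frac{1}{3 + v}$
$S{\left(-5,b{\left(H \right)} \right)} a{\left(A{\left(3 \right)},14 \right)} = 2 \left(-13\right) = -26$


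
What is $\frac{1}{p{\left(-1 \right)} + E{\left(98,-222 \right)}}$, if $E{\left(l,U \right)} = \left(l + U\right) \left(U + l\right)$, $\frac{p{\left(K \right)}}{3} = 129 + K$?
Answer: $\frac{1}{15760} \approx 6.3452 \cdot 10^{-5}$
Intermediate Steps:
$p{\left(K \right)} = 387 + 3 K$ ($p{\left(K \right)} = 3 \left(129 + K\right) = 387 + 3 K$)
$E{\left(l,U \right)} = \left(U + l\right)^{2}$ ($E{\left(l,U \right)} = \left(U + l\right) \left(U + l\right) = \left(U + l\right)^{2}$)
$\frac{1}{p{\left(-1 \right)} + E{\left(98,-222 \right)}} = \frac{1}{\left(387 + 3 \left(-1\right)\right) + \left(-222 + 98\right)^{2}} = \frac{1}{\left(387 - 3\right) + \left(-124\right)^{2}} = \frac{1}{384 + 15376} = \frac{1}{15760}$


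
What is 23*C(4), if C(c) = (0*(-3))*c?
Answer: 0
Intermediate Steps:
C(c) = 0 (C(c) = 0*c = 0)
23*C(4) = 23*0 = 0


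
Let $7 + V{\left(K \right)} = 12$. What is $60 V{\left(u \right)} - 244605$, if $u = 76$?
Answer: $-244305$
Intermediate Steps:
$V{\left(K \right)} = 5$ ($V{\left(K \right)} = -7 + 12 = 5$)
$60 V{\left(u \right)} - 244605 = 60 \cdot 5 - 244605 = 300 - 244605 = -244305$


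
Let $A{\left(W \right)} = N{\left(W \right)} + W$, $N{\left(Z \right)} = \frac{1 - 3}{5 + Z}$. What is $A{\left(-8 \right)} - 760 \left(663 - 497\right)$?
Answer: $- \frac{378502}{3} \approx -1.2617 \cdot 10^{5}$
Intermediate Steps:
$N{\left(Z \right)} = - \frac{2}{5 + Z}$
$A{\left(W \right)} = W - \frac{2}{5 + W}$ ($A{\left(W \right)} = - \frac{2}{5 + W} + W = W - \frac{2}{5 + W}$)
$A{\left(-8 \right)} - 760 \left(663 - 497\right) = \frac{-2 - 8 \left(5 - 8\right)}{5 - 8} - 760 \left(663 - 497\right) = \frac{-2 - -24}{-3} - 126160 = - \frac{-2 + 24}{3} - 126160 = \left(- \frac{1}{3}\right) 22 - 126160 = - \frac{22}{3} - 126160 = - \frac{378502}{3}$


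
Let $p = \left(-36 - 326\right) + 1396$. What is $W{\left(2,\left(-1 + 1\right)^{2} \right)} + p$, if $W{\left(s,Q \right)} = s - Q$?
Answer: $1036$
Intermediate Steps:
$p = 1034$ ($p = -362 + 1396 = 1034$)
$W{\left(2,\left(-1 + 1\right)^{2} \right)} + p = \left(2 - \left(-1 + 1\right)^{2}\right) + 1034 = \left(2 - 0^{2}\right) + 1034 = \left(2 - 0\right) + 1034 = \left(2 + 0\right) + 1034 = 2 + 1034 = 1036$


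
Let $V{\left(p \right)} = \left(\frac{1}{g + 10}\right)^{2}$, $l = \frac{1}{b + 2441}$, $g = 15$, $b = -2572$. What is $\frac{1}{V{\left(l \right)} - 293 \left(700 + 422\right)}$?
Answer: $- \frac{625}{205466249} \approx -3.0419 \cdot 10^{-6}$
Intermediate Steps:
$l = - \frac{1}{131}$ ($l = \frac{1}{-2572 + 2441} = \frac{1}{-131} = - \frac{1}{131} \approx -0.0076336$)
$V{\left(p \right)} = \frac{1}{625}$ ($V{\left(p \right)} = \left(\frac{1}{15 + 10}\right)^{2} = \left(\frac{1}{25}\right)^{2} = \frac{1}{625}$)
$\frac{1}{V{\left(l \right)} - 293 \left(700 + 422\right)} = \frac{1}{\frac{1}{625} - 293 \left(700 + 422\right)} = \frac{1}{\frac{1}{625} - 328746} = \frac{1}{- \frac{205466249}{625}} = - \frac{625}{205466249}$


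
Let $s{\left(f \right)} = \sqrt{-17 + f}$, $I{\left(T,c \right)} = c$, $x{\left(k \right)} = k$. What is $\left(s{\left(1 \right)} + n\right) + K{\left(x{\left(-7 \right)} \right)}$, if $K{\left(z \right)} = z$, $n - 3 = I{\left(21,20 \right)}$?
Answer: $16 + 4 i \approx 16.0 + 4.0 i$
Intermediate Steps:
$n = 23$ ($n = 3 + 20 = 23$)
$\left(s{\left(1 \right)} + n\right) + K{\left(x{\left(-7 \right)} \right)} = \left(\sqrt{-17 + 1} + 23\right) - 7 = \left(\sqrt{-16} + 23\right) - 7 = \left(4 i + 23\right) - 7 = \left(23 + 4 i\right) - 7 = 16 + 4 i$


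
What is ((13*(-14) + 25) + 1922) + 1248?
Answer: 3013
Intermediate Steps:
((13*(-14) + 25) + 1922) + 1248 = ((-182 + 25) + 1922) + 1248 = (-157 + 1922) + 1248 = 1765 + 1248 = 3013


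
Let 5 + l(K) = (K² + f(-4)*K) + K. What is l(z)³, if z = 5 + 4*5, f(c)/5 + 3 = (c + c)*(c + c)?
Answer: 565609283000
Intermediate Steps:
f(c) = -15 + 20*c² (f(c) = -15 + 5*((c + c)*(c + c)) = -15 + 5*((2*c)*(2*c)) = -15 + 5*(4*c²) = -15 + 20*c²)
z = 25 (z = 5 + 20 = 25)
l(K) = -5 + K² + 306*K (l(K) = -5 + ((K² + (-15 + 20*(-4)²)*K) + K) = -5 + ((K² + (-15 + 20*16)*K) + K) = -5 + ((K² + (-15 + 320)*K) + K) = -5 + ((K² + 305*K) + K) = -5 + (K² + 306*K) = -5 + K² + 306*K)
l(z)³ = (-5 + 25² + 306*25)³ = (-5 + 625 + 7650)³ = 8270³ = 565609283000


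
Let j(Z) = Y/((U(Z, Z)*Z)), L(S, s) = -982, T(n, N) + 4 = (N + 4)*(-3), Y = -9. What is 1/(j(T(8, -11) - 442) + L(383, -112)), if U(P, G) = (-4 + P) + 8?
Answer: -178925/175704359 ≈ -0.0010183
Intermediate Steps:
U(P, G) = 4 + P
T(n, N) = -16 - 3*N (T(n, N) = -4 + (N + 4)*(-3) = -4 + (4 + N)*(-3) = -4 + (-12 - 3*N) = -16 - 3*N)
j(Z) = -9/(Z*(4 + Z)) (j(Z) = -9*1/(Z*(4 + Z)) = -9/(Z*(4 + Z)))
1/(j(T(8, -11) - 442) + L(383, -112)) = 1/(-9/(((-16 - 3*(-11)) - 442)*(4 + ((-16 - 3*(-11)) - 442))) - 982) = 1/(-9/(((-16 + 33) - 442)*(4 + ((-16 + 33) - 442))) - 982) = 1/(-9/((17 - 442)*(4 + (17 - 442))) - 982) = 1/(-9/(-425*(4 - 425)) - 982) = 1/(-9*(-1/425)/(-421) - 982) = 1/(-9*(-1/425)*(-1/421) - 982) = 1/(-9/178925 - 982) = 1/(-175704359/178925) = -178925/175704359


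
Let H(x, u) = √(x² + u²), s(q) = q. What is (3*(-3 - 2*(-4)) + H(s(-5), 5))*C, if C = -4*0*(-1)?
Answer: 0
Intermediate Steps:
C = 0 (C = 0*(-1) = 0)
H(x, u) = √(u² + x²)
(3*(-3 - 2*(-4)) + H(s(-5), 5))*C = (3*(-3 - 2*(-4)) + √(5² + (-5)²))*0 = (3*(-3 + 8) + √(25 + 25))*0 = (3*5 + √50)*0 = (15 + 5*√2)*0 = 0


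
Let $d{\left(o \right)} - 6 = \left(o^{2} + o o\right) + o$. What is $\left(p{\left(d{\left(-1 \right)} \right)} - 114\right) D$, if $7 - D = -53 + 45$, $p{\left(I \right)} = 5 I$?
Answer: $-1185$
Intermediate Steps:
$d{\left(o \right)} = 6 + o + 2 o^{2}$ ($d{\left(o \right)} = 6 + \left(\left(o^{2} + o o\right) + o\right) = 6 + \left(\left(o^{2} + o^{2}\right) + o\right) = 6 + \left(2 o^{2} + o\right) = 6 + \left(o + 2 o^{2}\right) = 6 + o + 2 o^{2}$)
$D = 15$ ($D = 7 - \left(-53 + 45\right) = 7 - -8 = 7 + 8 = 15$)
$\left(p{\left(d{\left(-1 \right)} \right)} - 114\right) D = \left(5 \left(6 - 1 + 2 \left(-1\right)^{2}\right) - 114\right) 15 = \left(5 \left(6 - 1 + 2 \cdot 1\right) - 114\right) 15 = \left(5 \left(6 - 1 + 2\right) - 114\right) 15 = \left(5 \cdot 7 - 114\right) 15 = \left(35 - 114\right) 15 = \left(-79\right) 15 = -1185$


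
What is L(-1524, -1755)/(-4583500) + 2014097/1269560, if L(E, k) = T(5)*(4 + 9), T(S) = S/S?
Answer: 461579854761/290951413000 ≈ 1.5865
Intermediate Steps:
T(S) = 1
L(E, k) = 13 (L(E, k) = 1*(4 + 9) = 1*13 = 13)
L(-1524, -1755)/(-4583500) + 2014097/1269560 = 13/(-4583500) + 2014097/1269560 = 13*(-1/4583500) + 2014097*(1/1269560) = -13/4583500 + 2014097/1269560 = 461579854761/290951413000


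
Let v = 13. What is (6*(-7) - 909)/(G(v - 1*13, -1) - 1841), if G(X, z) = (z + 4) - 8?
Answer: 951/1846 ≈ 0.51517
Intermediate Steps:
G(X, z) = -4 + z (G(X, z) = (4 + z) - 8 = -4 + z)
(6*(-7) - 909)/(G(v - 1*13, -1) - 1841) = (6*(-7) - 909)/((-4 - 1) - 1841) = (-42 - 909)/(-5 - 1841) = -951/(-1846) = -951*(-1/1846) = 951/1846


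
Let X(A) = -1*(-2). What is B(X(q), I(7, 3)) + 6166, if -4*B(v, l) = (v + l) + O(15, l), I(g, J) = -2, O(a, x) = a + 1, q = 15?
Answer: 6162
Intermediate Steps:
X(A) = 2
O(a, x) = 1 + a
B(v, l) = -4 - l/4 - v/4 (B(v, l) = -((v + l) + (1 + 15))/4 = -((l + v) + 16)/4 = -(16 + l + v)/4 = -4 - l/4 - v/4)
B(X(q), I(7, 3)) + 6166 = (-4 - ¼*(-2) - ¼*2) + 6166 = (-4 + ½ - ½) + 6166 = -4 + 6166 = 6162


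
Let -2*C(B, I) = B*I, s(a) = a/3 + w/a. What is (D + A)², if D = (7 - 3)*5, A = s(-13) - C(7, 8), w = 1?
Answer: 2890000/1521 ≈ 1900.1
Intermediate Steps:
s(a) = 1/a + a/3 (s(a) = a/3 + 1/a = 1/a + a/3)
C(B, I) = -B*I/2
A = 920/39 (A = (1/(-13) + (⅓)*(-13)) - (-1)*7*8/2 = (-1/13 - 13/3) - 1*(-28) = -172/39 + 28 = 920/39 ≈ 23.590)
D = 20 (D = 4*5 = 20)
(D + A)² = (20 + 920/39)² = (1700/39)² = 2890000/1521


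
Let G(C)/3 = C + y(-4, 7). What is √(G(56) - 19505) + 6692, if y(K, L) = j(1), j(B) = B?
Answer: 6692 + I*√19334 ≈ 6692.0 + 139.05*I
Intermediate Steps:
y(K, L) = 1
G(C) = 3 + 3*C (G(C) = 3*(C + 1) = 3*(1 + C) = 3 + 3*C)
√(G(56) - 19505) + 6692 = √((3 + 3*56) - 19505) + 6692 = √((3 + 168) - 19505) + 6692 = √(171 - 19505) + 6692 = √(-19334) + 6692 = I*√19334 + 6692 = 6692 + I*√19334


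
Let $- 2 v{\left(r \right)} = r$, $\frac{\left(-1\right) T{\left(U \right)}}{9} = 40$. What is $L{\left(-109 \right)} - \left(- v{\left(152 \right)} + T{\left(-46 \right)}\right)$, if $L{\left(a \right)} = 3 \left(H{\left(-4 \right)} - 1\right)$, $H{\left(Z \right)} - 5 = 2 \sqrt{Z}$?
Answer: $296 + 12 i \approx 296.0 + 12.0 i$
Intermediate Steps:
$T{\left(U \right)} = -360$ ($T{\left(U \right)} = \left(-9\right) 40 = -360$)
$v{\left(r \right)} = - \frac{r}{2}$
$H{\left(Z \right)} = 5 + 2 \sqrt{Z}$
$L{\left(a \right)} = 12 + 12 i$ ($L{\left(a \right)} = 3 \left(\left(5 + 2 \sqrt{-4}\right) - 1\right) = 3 \left(\left(5 + 2 \cdot 2 i\right) - 1\right) = 3 \left(\left(5 + 4 i\right) - 1\right) = 3 \left(4 + 4 i\right) = 12 + 12 i$)
$L{\left(-109 \right)} - \left(- v{\left(152 \right)} + T{\left(-46 \right)}\right) = \left(12 + 12 i\right) - -284 = \left(12 + 12 i\right) + \left(-76 + 360\right) = \left(12 + 12 i\right) + 284 = 296 + 12 i$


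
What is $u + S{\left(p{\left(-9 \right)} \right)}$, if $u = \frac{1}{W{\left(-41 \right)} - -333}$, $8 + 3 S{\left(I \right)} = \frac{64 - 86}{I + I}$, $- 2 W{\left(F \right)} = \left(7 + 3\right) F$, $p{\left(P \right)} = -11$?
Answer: $- \frac{3763}{1614} \approx -2.3315$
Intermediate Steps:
$W{\left(F \right)} = - 5 F$ ($W{\left(F \right)} = - \frac{\left(7 + 3\right) F}{2} = - \frac{10 F}{2} = - 5 F$)
$S{\left(I \right)} = - \frac{8}{3} - \frac{11}{3 I}$ ($S{\left(I \right)} = - \frac{8}{3} + \frac{\left(64 - 86\right) \frac{1}{I + I}}{3} = - \frac{8}{3} + \frac{\left(-22\right) \frac{1}{2 I}}{3} = - \frac{8}{3} + \frac{\left(-11\right) \frac{1}{I}}{3} = - \frac{8}{3} - \frac{11}{3 I}$)
$u = \frac{1}{538}$ ($u = \frac{1}{\left(-5\right) \left(-41\right) - -333} = \frac{1}{205 + 333} = \frac{1}{538} \approx 0.0018587$)
$u + S{\left(p{\left(-9 \right)} \right)} = \frac{1}{538} + \frac{-11 - -88}{3 \left(-11\right)} = \frac{1}{538} + \frac{1}{3} \left(- \frac{1}{11}\right) \left(-11 + 88\right) = \frac{1}{538} + \frac{1}{3} \left(- \frac{1}{11}\right) 77 = \frac{1}{538} - \frac{7}{3} = - \frac{3763}{1614}$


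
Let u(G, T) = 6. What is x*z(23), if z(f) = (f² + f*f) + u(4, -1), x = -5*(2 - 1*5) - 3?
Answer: 12768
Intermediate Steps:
x = 12 (x = -5*(2 - 5) - 3 = -5*(-3) - 3 = 15 - 3 = 12)
z(f) = 6 + 2*f² (z(f) = (f² + f*f) + 6 = (f² + f²) + 6 = 2*f² + 6 = 6 + 2*f²)
x*z(23) = 12*(6 + 2*23²) = 12*(6 + 2*529) = 12*(6 + 1058) = 12*1064 = 12768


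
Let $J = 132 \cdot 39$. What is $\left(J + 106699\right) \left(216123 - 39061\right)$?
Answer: $19803853514$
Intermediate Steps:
$J = 5148$
$\left(J + 106699\right) \left(216123 - 39061\right) = \left(5148 + 106699\right) \left(216123 - 39061\right) = 111847 \cdot 177062 = 19803853514$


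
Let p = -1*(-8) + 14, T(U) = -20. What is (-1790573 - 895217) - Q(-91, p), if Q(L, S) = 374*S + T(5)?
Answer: -2693998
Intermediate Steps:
p = 22 (p = 8 + 14 = 22)
Q(L, S) = -20 + 374*S (Q(L, S) = 374*S - 20 = -20 + 374*S)
(-1790573 - 895217) - Q(-91, p) = (-1790573 - 895217) - (-20 + 374*22) = -2685790 - (-20 + 8228) = -2685790 - 1*8208 = -2685790 - 8208 = -2693998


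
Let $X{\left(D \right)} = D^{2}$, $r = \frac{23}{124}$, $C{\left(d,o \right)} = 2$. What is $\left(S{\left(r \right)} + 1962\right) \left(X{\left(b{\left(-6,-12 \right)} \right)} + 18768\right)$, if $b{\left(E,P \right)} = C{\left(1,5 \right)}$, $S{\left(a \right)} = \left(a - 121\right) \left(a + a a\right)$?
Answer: $\frac{17317852958211}{476656} \approx 3.6332 \cdot 10^{7}$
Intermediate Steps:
$r = \frac{23}{124}$ ($r = 23 \cdot \frac{1}{124} = \frac{23}{124} \approx 0.18548$)
$S{\left(a \right)} = \left(-121 + a\right) \left(a + a^{2}\right)$
$b{\left(E,P \right)} = 2$
$\left(S{\left(r \right)} + 1962\right) \left(X{\left(b{\left(-6,-12 \right)} \right)} + 18768\right) = \left(\frac{23 \left(-121 + \left(\frac{23}{124}\right)^{2} - \frac{690}{31}\right)}{124} + 1962\right) \left(2^{2} + 18768\right) = \left(\frac{23 \left(-121 + \frac{529}{15376} - \frac{690}{31}\right)}{124} + 1962\right) \left(4 + 18768\right) = \left(\frac{23}{124} \left(- \frac{2202207}{15376}\right) + 1962\right) 18772 = \left(- \frac{50650761}{1906624} + 1962\right) 18772 = \frac{3690145527}{1906624} \cdot 18772 = \frac{17317852958211}{476656}$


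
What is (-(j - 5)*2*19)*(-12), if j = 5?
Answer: 0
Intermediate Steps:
(-(j - 5)*2*19)*(-12) = (-(5 - 5)*2*19)*(-12) = (-0*2*19)*(-12) = (-1*0*19)*(-12) = (0*19)*(-12) = 0*(-12) = 0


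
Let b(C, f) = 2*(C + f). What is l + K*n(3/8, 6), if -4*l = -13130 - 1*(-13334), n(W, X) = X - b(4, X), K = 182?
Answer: -2599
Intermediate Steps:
b(C, f) = 2*C + 2*f
n(W, X) = -8 - X (n(W, X) = X - (2*4 + 2*X) = X - (8 + 2*X) = X + (-8 - 2*X) = -8 - X)
l = -51 (l = -(-13130 - 1*(-13334))/4 = -(-13130 + 13334)/4 = -1/4*204 = -51)
l + K*n(3/8, 6) = -51 + 182*(-8 - 1*6) = -51 + 182*(-8 - 6) = -51 + 182*(-14) = -51 - 2548 = -2599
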